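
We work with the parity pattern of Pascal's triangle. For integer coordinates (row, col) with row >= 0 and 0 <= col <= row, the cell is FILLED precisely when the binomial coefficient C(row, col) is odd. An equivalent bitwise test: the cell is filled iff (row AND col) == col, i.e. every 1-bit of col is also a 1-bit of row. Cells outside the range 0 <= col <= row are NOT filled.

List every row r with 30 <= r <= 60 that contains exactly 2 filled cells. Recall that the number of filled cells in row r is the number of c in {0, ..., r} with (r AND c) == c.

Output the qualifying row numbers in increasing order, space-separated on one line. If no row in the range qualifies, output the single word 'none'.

Row r has 2^popcount(r) filled cells, so we need popcount(r) = log2(2) = 1.
Scan r = 30..60 and keep those with exactly 1 one-bits:
r=30=11110 popcount=4 -> skip
r=31=11111 popcount=5 -> skip
r=32=100000 popcount=1 -> KEEP
r=33=100001 popcount=2 -> skip
r=34=100010 popcount=2 -> skip
r=35=100011 popcount=3 -> skip
r=36=100100 popcount=2 -> skip
r=37=100101 popcount=3 -> skip
r=38=100110 popcount=3 -> skip
r=39=100111 popcount=4 -> skip
r=40=101000 popcount=2 -> skip
r=41=101001 popcount=3 -> skip
r=42=101010 popcount=3 -> skip
r=43=101011 popcount=4 -> skip
r=44=101100 popcount=3 -> skip
r=45=101101 popcount=4 -> skip
r=46=101110 popcount=4 -> skip
r=47=101111 popcount=5 -> skip
r=48=110000 popcount=2 -> skip
r=49=110001 popcount=3 -> skip
r=50=110010 popcount=3 -> skip
r=51=110011 popcount=4 -> skip
r=52=110100 popcount=3 -> skip
r=53=110101 popcount=4 -> skip
r=54=110110 popcount=4 -> skip
r=55=110111 popcount=5 -> skip
r=56=111000 popcount=3 -> skip
r=57=111001 popcount=4 -> skip
r=58=111010 popcount=4 -> skip
r=59=111011 popcount=5 -> skip
r=60=111100 popcount=4 -> skip
Kept rows: 32

Answer: 32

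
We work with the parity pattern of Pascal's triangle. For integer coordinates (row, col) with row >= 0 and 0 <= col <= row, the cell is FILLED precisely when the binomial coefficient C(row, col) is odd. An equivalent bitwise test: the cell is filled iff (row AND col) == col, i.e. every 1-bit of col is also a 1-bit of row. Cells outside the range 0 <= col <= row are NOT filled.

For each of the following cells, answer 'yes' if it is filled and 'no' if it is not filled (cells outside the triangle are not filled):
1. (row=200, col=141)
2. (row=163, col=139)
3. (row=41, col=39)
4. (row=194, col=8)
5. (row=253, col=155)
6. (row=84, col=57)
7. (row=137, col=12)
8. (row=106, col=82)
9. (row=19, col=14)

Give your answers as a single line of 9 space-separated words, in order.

(200,141): row=0b11001000, col=0b10001101, row AND col = 0b10001000 = 136; 136 != 141 -> empty
(163,139): row=0b10100011, col=0b10001011, row AND col = 0b10000011 = 131; 131 != 139 -> empty
(41,39): row=0b101001, col=0b100111, row AND col = 0b100001 = 33; 33 != 39 -> empty
(194,8): row=0b11000010, col=0b1000, row AND col = 0b0 = 0; 0 != 8 -> empty
(253,155): row=0b11111101, col=0b10011011, row AND col = 0b10011001 = 153; 153 != 155 -> empty
(84,57): row=0b1010100, col=0b111001, row AND col = 0b10000 = 16; 16 != 57 -> empty
(137,12): row=0b10001001, col=0b1100, row AND col = 0b1000 = 8; 8 != 12 -> empty
(106,82): row=0b1101010, col=0b1010010, row AND col = 0b1000010 = 66; 66 != 82 -> empty
(19,14): row=0b10011, col=0b1110, row AND col = 0b10 = 2; 2 != 14 -> empty

Answer: no no no no no no no no no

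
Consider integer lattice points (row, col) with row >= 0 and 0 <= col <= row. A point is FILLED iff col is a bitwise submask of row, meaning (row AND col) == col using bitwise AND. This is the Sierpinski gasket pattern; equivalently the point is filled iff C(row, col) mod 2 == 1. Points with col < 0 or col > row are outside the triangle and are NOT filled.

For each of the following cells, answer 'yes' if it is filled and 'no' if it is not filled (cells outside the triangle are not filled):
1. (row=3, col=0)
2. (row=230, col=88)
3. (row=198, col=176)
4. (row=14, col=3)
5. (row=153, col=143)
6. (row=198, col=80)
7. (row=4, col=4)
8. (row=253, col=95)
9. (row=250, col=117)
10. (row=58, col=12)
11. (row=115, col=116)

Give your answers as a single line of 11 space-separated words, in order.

Answer: yes no no no no no yes no no no no

Derivation:
(3,0): row=0b11, col=0b0, row AND col = 0b0 = 0; 0 == 0 -> filled
(230,88): row=0b11100110, col=0b1011000, row AND col = 0b1000000 = 64; 64 != 88 -> empty
(198,176): row=0b11000110, col=0b10110000, row AND col = 0b10000000 = 128; 128 != 176 -> empty
(14,3): row=0b1110, col=0b11, row AND col = 0b10 = 2; 2 != 3 -> empty
(153,143): row=0b10011001, col=0b10001111, row AND col = 0b10001001 = 137; 137 != 143 -> empty
(198,80): row=0b11000110, col=0b1010000, row AND col = 0b1000000 = 64; 64 != 80 -> empty
(4,4): row=0b100, col=0b100, row AND col = 0b100 = 4; 4 == 4 -> filled
(253,95): row=0b11111101, col=0b1011111, row AND col = 0b1011101 = 93; 93 != 95 -> empty
(250,117): row=0b11111010, col=0b1110101, row AND col = 0b1110000 = 112; 112 != 117 -> empty
(58,12): row=0b111010, col=0b1100, row AND col = 0b1000 = 8; 8 != 12 -> empty
(115,116): col outside [0, 115] -> not filled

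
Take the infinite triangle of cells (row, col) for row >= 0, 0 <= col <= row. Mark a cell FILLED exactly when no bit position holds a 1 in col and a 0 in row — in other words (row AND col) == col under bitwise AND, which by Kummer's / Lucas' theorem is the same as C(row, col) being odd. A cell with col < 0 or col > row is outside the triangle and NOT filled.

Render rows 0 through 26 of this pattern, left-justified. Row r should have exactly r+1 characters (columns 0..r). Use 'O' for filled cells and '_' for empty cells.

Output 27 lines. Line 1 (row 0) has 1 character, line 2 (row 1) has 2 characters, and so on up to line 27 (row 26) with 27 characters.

Answer: O
OO
O_O
OOOO
O___O
OO__OO
O_O_O_O
OOOOOOOO
O_______O
OO______OO
O_O_____O_O
OOOO____OOOO
O___O___O___O
OO__OO__OO__OO
O_O_O_O_O_O_O_O
OOOOOOOOOOOOOOOO
O_______________O
OO______________OO
O_O_____________O_O
OOOO____________OOOO
O___O___________O___O
OO__OO__________OO__OO
O_O_O_O_________O_O_O_O
OOOOOOOO________OOOOOOOO
O_______O_______O_______O
OO______OO______OO______OO
O_O_____O_O_____O_O_____O_O

Derivation:
r0=0: O
r1=1: OO
r2=10: O_O
r3=11: OOOO
r4=100: O___O
r5=101: OO__OO
r6=110: O_O_O_O
r7=111: OOOOOOOO
r8=1000: O_______O
r9=1001: OO______OO
r10=1010: O_O_____O_O
r11=1011: OOOO____OOOO
r12=1100: O___O___O___O
r13=1101: OO__OO__OO__OO
r14=1110: O_O_O_O_O_O_O_O
r15=1111: OOOOOOOOOOOOOOOO
r16=10000: O_______________O
r17=10001: OO______________OO
r18=10010: O_O_____________O_O
r19=10011: OOOO____________OOOO
r20=10100: O___O___________O___O
r21=10101: OO__OO__________OO__OO
r22=10110: O_O_O_O_________O_O_O_O
r23=10111: OOOOOOOO________OOOOOOOO
r24=11000: O_______O_______O_______O
r25=11001: OO______OO______OO______OO
r26=11010: O_O_____O_O_____O_O_____O_O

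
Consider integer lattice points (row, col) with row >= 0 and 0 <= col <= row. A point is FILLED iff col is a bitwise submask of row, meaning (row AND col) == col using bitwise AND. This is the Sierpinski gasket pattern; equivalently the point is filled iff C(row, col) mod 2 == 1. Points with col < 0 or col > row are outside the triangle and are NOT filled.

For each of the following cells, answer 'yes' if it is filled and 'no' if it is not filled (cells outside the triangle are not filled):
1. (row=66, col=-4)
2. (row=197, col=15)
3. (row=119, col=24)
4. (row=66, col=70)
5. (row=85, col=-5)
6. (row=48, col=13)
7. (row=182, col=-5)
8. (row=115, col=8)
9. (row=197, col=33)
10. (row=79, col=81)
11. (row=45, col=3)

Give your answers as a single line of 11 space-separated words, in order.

Answer: no no no no no no no no no no no

Derivation:
(66,-4): col outside [0, 66] -> not filled
(197,15): row=0b11000101, col=0b1111, row AND col = 0b101 = 5; 5 != 15 -> empty
(119,24): row=0b1110111, col=0b11000, row AND col = 0b10000 = 16; 16 != 24 -> empty
(66,70): col outside [0, 66] -> not filled
(85,-5): col outside [0, 85] -> not filled
(48,13): row=0b110000, col=0b1101, row AND col = 0b0 = 0; 0 != 13 -> empty
(182,-5): col outside [0, 182] -> not filled
(115,8): row=0b1110011, col=0b1000, row AND col = 0b0 = 0; 0 != 8 -> empty
(197,33): row=0b11000101, col=0b100001, row AND col = 0b1 = 1; 1 != 33 -> empty
(79,81): col outside [0, 79] -> not filled
(45,3): row=0b101101, col=0b11, row AND col = 0b1 = 1; 1 != 3 -> empty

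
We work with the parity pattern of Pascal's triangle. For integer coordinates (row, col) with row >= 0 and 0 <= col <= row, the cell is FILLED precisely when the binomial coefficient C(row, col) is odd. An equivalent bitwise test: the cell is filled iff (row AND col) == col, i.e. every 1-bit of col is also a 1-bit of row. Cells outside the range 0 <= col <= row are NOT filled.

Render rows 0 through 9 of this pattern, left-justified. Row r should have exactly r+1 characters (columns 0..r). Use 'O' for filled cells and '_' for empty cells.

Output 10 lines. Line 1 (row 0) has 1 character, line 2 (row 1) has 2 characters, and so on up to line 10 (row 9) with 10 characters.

r0=0: O
r1=1: OO
r2=10: O_O
r3=11: OOOO
r4=100: O___O
r5=101: OO__OO
r6=110: O_O_O_O
r7=111: OOOOOOOO
r8=1000: O_______O
r9=1001: OO______OO

Answer: O
OO
O_O
OOOO
O___O
OO__OO
O_O_O_O
OOOOOOOO
O_______O
OO______OO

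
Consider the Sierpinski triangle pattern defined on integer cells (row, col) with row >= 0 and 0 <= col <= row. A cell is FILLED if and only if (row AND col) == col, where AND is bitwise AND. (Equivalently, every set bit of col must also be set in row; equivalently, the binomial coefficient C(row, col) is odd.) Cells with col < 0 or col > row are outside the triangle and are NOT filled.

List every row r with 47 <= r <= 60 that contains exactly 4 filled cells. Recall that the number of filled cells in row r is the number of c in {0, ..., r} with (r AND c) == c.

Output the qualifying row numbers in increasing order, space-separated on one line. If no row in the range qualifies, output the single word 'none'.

Answer: 48

Derivation:
Row r has 2^popcount(r) filled cells, so we need popcount(r) = log2(4) = 2.
Scan r = 47..60 and keep those with exactly 2 one-bits:
r=47=101111 popcount=5 -> skip
r=48=110000 popcount=2 -> KEEP
r=49=110001 popcount=3 -> skip
r=50=110010 popcount=3 -> skip
r=51=110011 popcount=4 -> skip
r=52=110100 popcount=3 -> skip
r=53=110101 popcount=4 -> skip
r=54=110110 popcount=4 -> skip
r=55=110111 popcount=5 -> skip
r=56=111000 popcount=3 -> skip
r=57=111001 popcount=4 -> skip
r=58=111010 popcount=4 -> skip
r=59=111011 popcount=5 -> skip
r=60=111100 popcount=4 -> skip
Kept rows: 48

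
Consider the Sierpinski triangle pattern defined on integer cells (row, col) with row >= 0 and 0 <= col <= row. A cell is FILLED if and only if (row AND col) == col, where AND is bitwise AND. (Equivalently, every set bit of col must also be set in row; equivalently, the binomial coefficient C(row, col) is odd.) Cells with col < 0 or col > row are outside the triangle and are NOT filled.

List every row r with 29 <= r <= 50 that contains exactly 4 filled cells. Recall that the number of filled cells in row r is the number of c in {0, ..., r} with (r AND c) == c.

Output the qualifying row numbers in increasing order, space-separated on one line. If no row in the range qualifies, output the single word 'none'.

Answer: 33 34 36 40 48

Derivation:
Row r has 2^popcount(r) filled cells, so we need popcount(r) = log2(4) = 2.
Scan r = 29..50 and keep those with exactly 2 one-bits:
r=29=11101 popcount=4 -> skip
r=30=11110 popcount=4 -> skip
r=31=11111 popcount=5 -> skip
r=32=100000 popcount=1 -> skip
r=33=100001 popcount=2 -> KEEP
r=34=100010 popcount=2 -> KEEP
r=35=100011 popcount=3 -> skip
r=36=100100 popcount=2 -> KEEP
r=37=100101 popcount=3 -> skip
r=38=100110 popcount=3 -> skip
r=39=100111 popcount=4 -> skip
r=40=101000 popcount=2 -> KEEP
r=41=101001 popcount=3 -> skip
r=42=101010 popcount=3 -> skip
r=43=101011 popcount=4 -> skip
r=44=101100 popcount=3 -> skip
r=45=101101 popcount=4 -> skip
r=46=101110 popcount=4 -> skip
r=47=101111 popcount=5 -> skip
r=48=110000 popcount=2 -> KEEP
r=49=110001 popcount=3 -> skip
r=50=110010 popcount=3 -> skip
Kept rows: 33 34 36 40 48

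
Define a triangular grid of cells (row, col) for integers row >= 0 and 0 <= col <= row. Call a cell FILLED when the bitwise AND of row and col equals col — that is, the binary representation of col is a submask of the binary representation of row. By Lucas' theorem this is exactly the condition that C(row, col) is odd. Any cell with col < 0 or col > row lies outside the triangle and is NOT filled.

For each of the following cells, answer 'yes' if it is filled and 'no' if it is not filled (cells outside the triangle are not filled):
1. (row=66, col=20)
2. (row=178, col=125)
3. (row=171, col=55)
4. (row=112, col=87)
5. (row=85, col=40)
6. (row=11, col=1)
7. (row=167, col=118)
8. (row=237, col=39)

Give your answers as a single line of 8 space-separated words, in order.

Answer: no no no no no yes no no

Derivation:
(66,20): row=0b1000010, col=0b10100, row AND col = 0b0 = 0; 0 != 20 -> empty
(178,125): row=0b10110010, col=0b1111101, row AND col = 0b110000 = 48; 48 != 125 -> empty
(171,55): row=0b10101011, col=0b110111, row AND col = 0b100011 = 35; 35 != 55 -> empty
(112,87): row=0b1110000, col=0b1010111, row AND col = 0b1010000 = 80; 80 != 87 -> empty
(85,40): row=0b1010101, col=0b101000, row AND col = 0b0 = 0; 0 != 40 -> empty
(11,1): row=0b1011, col=0b1, row AND col = 0b1 = 1; 1 == 1 -> filled
(167,118): row=0b10100111, col=0b1110110, row AND col = 0b100110 = 38; 38 != 118 -> empty
(237,39): row=0b11101101, col=0b100111, row AND col = 0b100101 = 37; 37 != 39 -> empty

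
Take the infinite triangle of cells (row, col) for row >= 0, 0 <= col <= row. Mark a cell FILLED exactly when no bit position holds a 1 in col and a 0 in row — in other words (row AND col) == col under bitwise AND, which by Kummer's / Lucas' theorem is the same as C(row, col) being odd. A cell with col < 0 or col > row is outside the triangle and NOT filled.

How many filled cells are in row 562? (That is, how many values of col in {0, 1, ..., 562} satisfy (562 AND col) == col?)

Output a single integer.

562 in binary = 1000110010
popcount(562) = number of 1-bits in 1000110010 = 4
A col c satisfies (562 AND c) == c iff every set bit of c is also set in 562; each of the 4 set bits of 562 can independently be on or off in c.
count = 2^4 = 16

Answer: 16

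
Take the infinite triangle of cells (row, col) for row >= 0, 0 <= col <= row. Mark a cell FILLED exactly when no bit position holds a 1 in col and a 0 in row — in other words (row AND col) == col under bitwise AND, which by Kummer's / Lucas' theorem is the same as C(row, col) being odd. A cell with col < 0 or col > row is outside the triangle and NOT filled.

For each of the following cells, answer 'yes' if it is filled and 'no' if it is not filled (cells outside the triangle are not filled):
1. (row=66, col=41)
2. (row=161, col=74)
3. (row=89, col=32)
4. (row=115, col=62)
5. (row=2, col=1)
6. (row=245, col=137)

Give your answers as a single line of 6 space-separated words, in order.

(66,41): row=0b1000010, col=0b101001, row AND col = 0b0 = 0; 0 != 41 -> empty
(161,74): row=0b10100001, col=0b1001010, row AND col = 0b0 = 0; 0 != 74 -> empty
(89,32): row=0b1011001, col=0b100000, row AND col = 0b0 = 0; 0 != 32 -> empty
(115,62): row=0b1110011, col=0b111110, row AND col = 0b110010 = 50; 50 != 62 -> empty
(2,1): row=0b10, col=0b1, row AND col = 0b0 = 0; 0 != 1 -> empty
(245,137): row=0b11110101, col=0b10001001, row AND col = 0b10000001 = 129; 129 != 137 -> empty

Answer: no no no no no no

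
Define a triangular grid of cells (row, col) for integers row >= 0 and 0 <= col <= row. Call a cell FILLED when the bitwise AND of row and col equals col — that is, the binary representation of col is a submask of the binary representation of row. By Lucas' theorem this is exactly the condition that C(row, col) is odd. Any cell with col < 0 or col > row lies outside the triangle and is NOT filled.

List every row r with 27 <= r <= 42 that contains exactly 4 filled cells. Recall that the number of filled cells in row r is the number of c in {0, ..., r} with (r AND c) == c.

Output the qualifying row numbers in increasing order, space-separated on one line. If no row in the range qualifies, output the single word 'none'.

Row r has 2^popcount(r) filled cells, so we need popcount(r) = log2(4) = 2.
Scan r = 27..42 and keep those with exactly 2 one-bits:
r=27=11011 popcount=4 -> skip
r=28=11100 popcount=3 -> skip
r=29=11101 popcount=4 -> skip
r=30=11110 popcount=4 -> skip
r=31=11111 popcount=5 -> skip
r=32=100000 popcount=1 -> skip
r=33=100001 popcount=2 -> KEEP
r=34=100010 popcount=2 -> KEEP
r=35=100011 popcount=3 -> skip
r=36=100100 popcount=2 -> KEEP
r=37=100101 popcount=3 -> skip
r=38=100110 popcount=3 -> skip
r=39=100111 popcount=4 -> skip
r=40=101000 popcount=2 -> KEEP
r=41=101001 popcount=3 -> skip
r=42=101010 popcount=3 -> skip
Kept rows: 33 34 36 40

Answer: 33 34 36 40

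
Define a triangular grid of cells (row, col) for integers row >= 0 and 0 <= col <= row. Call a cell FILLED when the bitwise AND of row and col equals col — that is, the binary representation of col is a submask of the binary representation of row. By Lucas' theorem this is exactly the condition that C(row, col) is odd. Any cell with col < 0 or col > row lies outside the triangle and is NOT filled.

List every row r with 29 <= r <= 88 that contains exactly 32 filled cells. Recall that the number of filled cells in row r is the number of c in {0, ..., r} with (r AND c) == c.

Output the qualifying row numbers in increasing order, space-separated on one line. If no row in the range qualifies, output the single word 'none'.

Row r has 2^popcount(r) filled cells, so we need popcount(r) = log2(32) = 5.
Scan r = 29..88 and keep those with exactly 5 one-bits:
r=29=11101 popcount=4 -> skip
r=30=11110 popcount=4 -> skip
r=31=11111 popcount=5 -> KEEP
r=32=100000 popcount=1 -> skip
r=33=100001 popcount=2 -> skip
r=34=100010 popcount=2 -> skip
r=35=100011 popcount=3 -> skip
r=36=100100 popcount=2 -> skip
r=37=100101 popcount=3 -> skip
r=38=100110 popcount=3 -> skip
r=39=100111 popcount=4 -> skip
r=40=101000 popcount=2 -> skip
r=41=101001 popcount=3 -> skip
r=42=101010 popcount=3 -> skip
r=43=101011 popcount=4 -> skip
r=44=101100 popcount=3 -> skip
r=45=101101 popcount=4 -> skip
r=46=101110 popcount=4 -> skip
r=47=101111 popcount=5 -> KEEP
r=48=110000 popcount=2 -> skip
r=49=110001 popcount=3 -> skip
r=50=110010 popcount=3 -> skip
r=51=110011 popcount=4 -> skip
r=52=110100 popcount=3 -> skip
r=53=110101 popcount=4 -> skip
r=54=110110 popcount=4 -> skip
r=55=110111 popcount=5 -> KEEP
r=56=111000 popcount=3 -> skip
r=57=111001 popcount=4 -> skip
r=58=111010 popcount=4 -> skip
r=59=111011 popcount=5 -> KEEP
r=60=111100 popcount=4 -> skip
r=61=111101 popcount=5 -> KEEP
r=62=111110 popcount=5 -> KEEP
r=63=111111 popcount=6 -> skip
r=64=1000000 popcount=1 -> skip
r=65=1000001 popcount=2 -> skip
r=66=1000010 popcount=2 -> skip
r=67=1000011 popcount=3 -> skip
r=68=1000100 popcount=2 -> skip
r=69=1000101 popcount=3 -> skip
r=70=1000110 popcount=3 -> skip
r=71=1000111 popcount=4 -> skip
r=72=1001000 popcount=2 -> skip
r=73=1001001 popcount=3 -> skip
r=74=1001010 popcount=3 -> skip
r=75=1001011 popcount=4 -> skip
r=76=1001100 popcount=3 -> skip
r=77=1001101 popcount=4 -> skip
r=78=1001110 popcount=4 -> skip
r=79=1001111 popcount=5 -> KEEP
r=80=1010000 popcount=2 -> skip
r=81=1010001 popcount=3 -> skip
r=82=1010010 popcount=3 -> skip
r=83=1010011 popcount=4 -> skip
r=84=1010100 popcount=3 -> skip
r=85=1010101 popcount=4 -> skip
r=86=1010110 popcount=4 -> skip
r=87=1010111 popcount=5 -> KEEP
r=88=1011000 popcount=3 -> skip
Kept rows: 31 47 55 59 61 62 79 87

Answer: 31 47 55 59 61 62 79 87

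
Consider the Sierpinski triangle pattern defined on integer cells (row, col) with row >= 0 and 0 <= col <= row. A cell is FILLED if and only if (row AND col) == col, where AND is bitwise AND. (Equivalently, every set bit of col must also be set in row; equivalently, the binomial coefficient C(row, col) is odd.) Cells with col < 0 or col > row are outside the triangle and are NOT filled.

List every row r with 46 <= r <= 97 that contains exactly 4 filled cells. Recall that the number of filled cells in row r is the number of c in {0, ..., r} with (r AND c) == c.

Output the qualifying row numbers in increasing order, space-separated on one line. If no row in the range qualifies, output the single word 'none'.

Row r has 2^popcount(r) filled cells, so we need popcount(r) = log2(4) = 2.
Scan r = 46..97 and keep those with exactly 2 one-bits:
r=46=101110 popcount=4 -> skip
r=47=101111 popcount=5 -> skip
r=48=110000 popcount=2 -> KEEP
r=49=110001 popcount=3 -> skip
r=50=110010 popcount=3 -> skip
r=51=110011 popcount=4 -> skip
r=52=110100 popcount=3 -> skip
r=53=110101 popcount=4 -> skip
r=54=110110 popcount=4 -> skip
r=55=110111 popcount=5 -> skip
r=56=111000 popcount=3 -> skip
r=57=111001 popcount=4 -> skip
r=58=111010 popcount=4 -> skip
r=59=111011 popcount=5 -> skip
r=60=111100 popcount=4 -> skip
r=61=111101 popcount=5 -> skip
r=62=111110 popcount=5 -> skip
r=63=111111 popcount=6 -> skip
r=64=1000000 popcount=1 -> skip
r=65=1000001 popcount=2 -> KEEP
r=66=1000010 popcount=2 -> KEEP
r=67=1000011 popcount=3 -> skip
r=68=1000100 popcount=2 -> KEEP
r=69=1000101 popcount=3 -> skip
r=70=1000110 popcount=3 -> skip
r=71=1000111 popcount=4 -> skip
r=72=1001000 popcount=2 -> KEEP
r=73=1001001 popcount=3 -> skip
r=74=1001010 popcount=3 -> skip
r=75=1001011 popcount=4 -> skip
r=76=1001100 popcount=3 -> skip
r=77=1001101 popcount=4 -> skip
r=78=1001110 popcount=4 -> skip
r=79=1001111 popcount=5 -> skip
r=80=1010000 popcount=2 -> KEEP
r=81=1010001 popcount=3 -> skip
r=82=1010010 popcount=3 -> skip
r=83=1010011 popcount=4 -> skip
r=84=1010100 popcount=3 -> skip
r=85=1010101 popcount=4 -> skip
r=86=1010110 popcount=4 -> skip
r=87=1010111 popcount=5 -> skip
r=88=1011000 popcount=3 -> skip
r=89=1011001 popcount=4 -> skip
r=90=1011010 popcount=4 -> skip
r=91=1011011 popcount=5 -> skip
r=92=1011100 popcount=4 -> skip
r=93=1011101 popcount=5 -> skip
r=94=1011110 popcount=5 -> skip
r=95=1011111 popcount=6 -> skip
r=96=1100000 popcount=2 -> KEEP
r=97=1100001 popcount=3 -> skip
Kept rows: 48 65 66 68 72 80 96

Answer: 48 65 66 68 72 80 96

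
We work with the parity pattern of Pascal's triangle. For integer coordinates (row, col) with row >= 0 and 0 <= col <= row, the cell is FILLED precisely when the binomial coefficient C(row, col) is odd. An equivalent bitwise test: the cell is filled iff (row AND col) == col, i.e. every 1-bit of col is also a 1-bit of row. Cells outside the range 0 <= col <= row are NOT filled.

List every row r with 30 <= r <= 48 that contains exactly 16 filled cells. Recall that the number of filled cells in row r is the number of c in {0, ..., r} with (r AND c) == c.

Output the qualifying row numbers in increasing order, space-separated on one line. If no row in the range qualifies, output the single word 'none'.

Row r has 2^popcount(r) filled cells, so we need popcount(r) = log2(16) = 4.
Scan r = 30..48 and keep those with exactly 4 one-bits:
r=30=11110 popcount=4 -> KEEP
r=31=11111 popcount=5 -> skip
r=32=100000 popcount=1 -> skip
r=33=100001 popcount=2 -> skip
r=34=100010 popcount=2 -> skip
r=35=100011 popcount=3 -> skip
r=36=100100 popcount=2 -> skip
r=37=100101 popcount=3 -> skip
r=38=100110 popcount=3 -> skip
r=39=100111 popcount=4 -> KEEP
r=40=101000 popcount=2 -> skip
r=41=101001 popcount=3 -> skip
r=42=101010 popcount=3 -> skip
r=43=101011 popcount=4 -> KEEP
r=44=101100 popcount=3 -> skip
r=45=101101 popcount=4 -> KEEP
r=46=101110 popcount=4 -> KEEP
r=47=101111 popcount=5 -> skip
r=48=110000 popcount=2 -> skip
Kept rows: 30 39 43 45 46

Answer: 30 39 43 45 46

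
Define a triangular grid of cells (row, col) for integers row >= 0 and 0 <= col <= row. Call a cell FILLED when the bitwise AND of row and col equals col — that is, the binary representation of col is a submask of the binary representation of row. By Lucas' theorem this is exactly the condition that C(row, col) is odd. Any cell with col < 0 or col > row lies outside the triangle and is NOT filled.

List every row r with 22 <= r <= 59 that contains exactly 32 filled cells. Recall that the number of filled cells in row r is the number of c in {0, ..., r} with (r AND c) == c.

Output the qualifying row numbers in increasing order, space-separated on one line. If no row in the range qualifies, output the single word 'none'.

Row r has 2^popcount(r) filled cells, so we need popcount(r) = log2(32) = 5.
Scan r = 22..59 and keep those with exactly 5 one-bits:
r=22=10110 popcount=3 -> skip
r=23=10111 popcount=4 -> skip
r=24=11000 popcount=2 -> skip
r=25=11001 popcount=3 -> skip
r=26=11010 popcount=3 -> skip
r=27=11011 popcount=4 -> skip
r=28=11100 popcount=3 -> skip
r=29=11101 popcount=4 -> skip
r=30=11110 popcount=4 -> skip
r=31=11111 popcount=5 -> KEEP
r=32=100000 popcount=1 -> skip
r=33=100001 popcount=2 -> skip
r=34=100010 popcount=2 -> skip
r=35=100011 popcount=3 -> skip
r=36=100100 popcount=2 -> skip
r=37=100101 popcount=3 -> skip
r=38=100110 popcount=3 -> skip
r=39=100111 popcount=4 -> skip
r=40=101000 popcount=2 -> skip
r=41=101001 popcount=3 -> skip
r=42=101010 popcount=3 -> skip
r=43=101011 popcount=4 -> skip
r=44=101100 popcount=3 -> skip
r=45=101101 popcount=4 -> skip
r=46=101110 popcount=4 -> skip
r=47=101111 popcount=5 -> KEEP
r=48=110000 popcount=2 -> skip
r=49=110001 popcount=3 -> skip
r=50=110010 popcount=3 -> skip
r=51=110011 popcount=4 -> skip
r=52=110100 popcount=3 -> skip
r=53=110101 popcount=4 -> skip
r=54=110110 popcount=4 -> skip
r=55=110111 popcount=5 -> KEEP
r=56=111000 popcount=3 -> skip
r=57=111001 popcount=4 -> skip
r=58=111010 popcount=4 -> skip
r=59=111011 popcount=5 -> KEEP
Kept rows: 31 47 55 59

Answer: 31 47 55 59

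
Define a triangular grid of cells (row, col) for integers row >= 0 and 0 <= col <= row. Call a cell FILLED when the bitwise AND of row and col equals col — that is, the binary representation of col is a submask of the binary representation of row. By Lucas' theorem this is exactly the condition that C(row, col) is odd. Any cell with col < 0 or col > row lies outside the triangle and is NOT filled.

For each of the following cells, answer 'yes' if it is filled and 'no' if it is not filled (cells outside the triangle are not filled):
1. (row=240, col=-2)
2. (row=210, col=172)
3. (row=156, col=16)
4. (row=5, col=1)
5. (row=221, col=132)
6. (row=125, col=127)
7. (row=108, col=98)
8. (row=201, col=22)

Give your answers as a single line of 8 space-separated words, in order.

(240,-2): col outside [0, 240] -> not filled
(210,172): row=0b11010010, col=0b10101100, row AND col = 0b10000000 = 128; 128 != 172 -> empty
(156,16): row=0b10011100, col=0b10000, row AND col = 0b10000 = 16; 16 == 16 -> filled
(5,1): row=0b101, col=0b1, row AND col = 0b1 = 1; 1 == 1 -> filled
(221,132): row=0b11011101, col=0b10000100, row AND col = 0b10000100 = 132; 132 == 132 -> filled
(125,127): col outside [0, 125] -> not filled
(108,98): row=0b1101100, col=0b1100010, row AND col = 0b1100000 = 96; 96 != 98 -> empty
(201,22): row=0b11001001, col=0b10110, row AND col = 0b0 = 0; 0 != 22 -> empty

Answer: no no yes yes yes no no no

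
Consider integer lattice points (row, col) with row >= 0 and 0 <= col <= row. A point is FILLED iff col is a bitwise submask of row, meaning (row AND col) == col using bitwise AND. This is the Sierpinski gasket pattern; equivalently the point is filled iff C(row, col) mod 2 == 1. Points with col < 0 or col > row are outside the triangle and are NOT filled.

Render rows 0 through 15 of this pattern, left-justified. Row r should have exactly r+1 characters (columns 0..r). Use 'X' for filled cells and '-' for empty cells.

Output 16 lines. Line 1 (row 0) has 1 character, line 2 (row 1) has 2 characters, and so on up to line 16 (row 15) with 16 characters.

r0=0: X
r1=1: XX
r2=10: X-X
r3=11: XXXX
r4=100: X---X
r5=101: XX--XX
r6=110: X-X-X-X
r7=111: XXXXXXXX
r8=1000: X-------X
r9=1001: XX------XX
r10=1010: X-X-----X-X
r11=1011: XXXX----XXXX
r12=1100: X---X---X---X
r13=1101: XX--XX--XX--XX
r14=1110: X-X-X-X-X-X-X-X
r15=1111: XXXXXXXXXXXXXXXX

Answer: X
XX
X-X
XXXX
X---X
XX--XX
X-X-X-X
XXXXXXXX
X-------X
XX------XX
X-X-----X-X
XXXX----XXXX
X---X---X---X
XX--XX--XX--XX
X-X-X-X-X-X-X-X
XXXXXXXXXXXXXXXX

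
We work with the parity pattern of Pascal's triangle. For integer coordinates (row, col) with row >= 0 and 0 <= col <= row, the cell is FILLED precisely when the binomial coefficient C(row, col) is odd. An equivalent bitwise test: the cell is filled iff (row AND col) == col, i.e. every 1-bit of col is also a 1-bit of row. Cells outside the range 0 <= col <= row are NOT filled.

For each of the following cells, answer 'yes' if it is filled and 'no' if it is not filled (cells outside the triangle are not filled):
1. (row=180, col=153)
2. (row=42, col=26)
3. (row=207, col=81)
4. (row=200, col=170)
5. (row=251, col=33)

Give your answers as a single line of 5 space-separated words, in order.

Answer: no no no no yes

Derivation:
(180,153): row=0b10110100, col=0b10011001, row AND col = 0b10010000 = 144; 144 != 153 -> empty
(42,26): row=0b101010, col=0b11010, row AND col = 0b1010 = 10; 10 != 26 -> empty
(207,81): row=0b11001111, col=0b1010001, row AND col = 0b1000001 = 65; 65 != 81 -> empty
(200,170): row=0b11001000, col=0b10101010, row AND col = 0b10001000 = 136; 136 != 170 -> empty
(251,33): row=0b11111011, col=0b100001, row AND col = 0b100001 = 33; 33 == 33 -> filled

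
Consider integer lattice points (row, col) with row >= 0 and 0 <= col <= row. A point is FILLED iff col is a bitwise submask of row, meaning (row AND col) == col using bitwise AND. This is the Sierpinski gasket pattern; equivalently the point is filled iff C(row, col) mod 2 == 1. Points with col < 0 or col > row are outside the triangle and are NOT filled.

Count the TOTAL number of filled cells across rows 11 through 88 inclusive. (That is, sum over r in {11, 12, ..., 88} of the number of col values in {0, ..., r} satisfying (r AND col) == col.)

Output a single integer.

r11=1011 pc3: +8 =8
r12=1100 pc2: +4 =12
r13=1101 pc3: +8 =20
r14=1110 pc3: +8 =28
r15=1111 pc4: +16 =44
r16=10000 pc1: +2 =46
r17=10001 pc2: +4 =50
r18=10010 pc2: +4 =54
r19=10011 pc3: +8 =62
r20=10100 pc2: +4 =66
r21=10101 pc3: +8 =74
r22=10110 pc3: +8 =82
r23=10111 pc4: +16 =98
r24=11000 pc2: +4 =102
r25=11001 pc3: +8 =110
r26=11010 pc3: +8 =118
r27=11011 pc4: +16 =134
r28=11100 pc3: +8 =142
r29=11101 pc4: +16 =158
r30=11110 pc4: +16 =174
r31=11111 pc5: +32 =206
r32=100000 pc1: +2 =208
r33=100001 pc2: +4 =212
r34=100010 pc2: +4 =216
r35=100011 pc3: +8 =224
r36=100100 pc2: +4 =228
r37=100101 pc3: +8 =236
r38=100110 pc3: +8 =244
r39=100111 pc4: +16 =260
r40=101000 pc2: +4 =264
r41=101001 pc3: +8 =272
r42=101010 pc3: +8 =280
r43=101011 pc4: +16 =296
r44=101100 pc3: +8 =304
r45=101101 pc4: +16 =320
r46=101110 pc4: +16 =336
r47=101111 pc5: +32 =368
r48=110000 pc2: +4 =372
r49=110001 pc3: +8 =380
r50=110010 pc3: +8 =388
r51=110011 pc4: +16 =404
r52=110100 pc3: +8 =412
r53=110101 pc4: +16 =428
r54=110110 pc4: +16 =444
r55=110111 pc5: +32 =476
r56=111000 pc3: +8 =484
r57=111001 pc4: +16 =500
r58=111010 pc4: +16 =516
r59=111011 pc5: +32 =548
r60=111100 pc4: +16 =564
r61=111101 pc5: +32 =596
r62=111110 pc5: +32 =628
r63=111111 pc6: +64 =692
r64=1000000 pc1: +2 =694
r65=1000001 pc2: +4 =698
r66=1000010 pc2: +4 =702
r67=1000011 pc3: +8 =710
r68=1000100 pc2: +4 =714
r69=1000101 pc3: +8 =722
r70=1000110 pc3: +8 =730
r71=1000111 pc4: +16 =746
r72=1001000 pc2: +4 =750
r73=1001001 pc3: +8 =758
r74=1001010 pc3: +8 =766
r75=1001011 pc4: +16 =782
r76=1001100 pc3: +8 =790
r77=1001101 pc4: +16 =806
r78=1001110 pc4: +16 =822
r79=1001111 pc5: +32 =854
r80=1010000 pc2: +4 =858
r81=1010001 pc3: +8 =866
r82=1010010 pc3: +8 =874
r83=1010011 pc4: +16 =890
r84=1010100 pc3: +8 =898
r85=1010101 pc4: +16 =914
r86=1010110 pc4: +16 =930
r87=1010111 pc5: +32 =962
r88=1011000 pc3: +8 =970

Answer: 970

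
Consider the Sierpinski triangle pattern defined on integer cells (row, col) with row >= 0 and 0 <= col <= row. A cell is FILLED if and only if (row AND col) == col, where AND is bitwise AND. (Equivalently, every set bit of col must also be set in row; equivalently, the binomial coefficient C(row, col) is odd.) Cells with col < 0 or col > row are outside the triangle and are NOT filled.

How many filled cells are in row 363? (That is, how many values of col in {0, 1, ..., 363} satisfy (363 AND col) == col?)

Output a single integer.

363 in binary = 101101011
popcount(363) = number of 1-bits in 101101011 = 6
A col c satisfies (363 AND c) == c iff every set bit of c is also set in 363; each of the 6 set bits of 363 can independently be on or off in c.
count = 2^6 = 64

Answer: 64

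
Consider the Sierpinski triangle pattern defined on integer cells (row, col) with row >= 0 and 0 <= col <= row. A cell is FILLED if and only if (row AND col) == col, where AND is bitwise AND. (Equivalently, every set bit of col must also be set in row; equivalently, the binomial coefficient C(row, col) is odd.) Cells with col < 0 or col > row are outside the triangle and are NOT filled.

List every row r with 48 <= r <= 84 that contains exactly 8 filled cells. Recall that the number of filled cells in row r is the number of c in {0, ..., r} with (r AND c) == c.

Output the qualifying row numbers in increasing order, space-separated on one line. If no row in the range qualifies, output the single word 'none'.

Answer: 49 50 52 56 67 69 70 73 74 76 81 82 84

Derivation:
Row r has 2^popcount(r) filled cells, so we need popcount(r) = log2(8) = 3.
Scan r = 48..84 and keep those with exactly 3 one-bits:
r=48=110000 popcount=2 -> skip
r=49=110001 popcount=3 -> KEEP
r=50=110010 popcount=3 -> KEEP
r=51=110011 popcount=4 -> skip
r=52=110100 popcount=3 -> KEEP
r=53=110101 popcount=4 -> skip
r=54=110110 popcount=4 -> skip
r=55=110111 popcount=5 -> skip
r=56=111000 popcount=3 -> KEEP
r=57=111001 popcount=4 -> skip
r=58=111010 popcount=4 -> skip
r=59=111011 popcount=5 -> skip
r=60=111100 popcount=4 -> skip
r=61=111101 popcount=5 -> skip
r=62=111110 popcount=5 -> skip
r=63=111111 popcount=6 -> skip
r=64=1000000 popcount=1 -> skip
r=65=1000001 popcount=2 -> skip
r=66=1000010 popcount=2 -> skip
r=67=1000011 popcount=3 -> KEEP
r=68=1000100 popcount=2 -> skip
r=69=1000101 popcount=3 -> KEEP
r=70=1000110 popcount=3 -> KEEP
r=71=1000111 popcount=4 -> skip
r=72=1001000 popcount=2 -> skip
r=73=1001001 popcount=3 -> KEEP
r=74=1001010 popcount=3 -> KEEP
r=75=1001011 popcount=4 -> skip
r=76=1001100 popcount=3 -> KEEP
r=77=1001101 popcount=4 -> skip
r=78=1001110 popcount=4 -> skip
r=79=1001111 popcount=5 -> skip
r=80=1010000 popcount=2 -> skip
r=81=1010001 popcount=3 -> KEEP
r=82=1010010 popcount=3 -> KEEP
r=83=1010011 popcount=4 -> skip
r=84=1010100 popcount=3 -> KEEP
Kept rows: 49 50 52 56 67 69 70 73 74 76 81 82 84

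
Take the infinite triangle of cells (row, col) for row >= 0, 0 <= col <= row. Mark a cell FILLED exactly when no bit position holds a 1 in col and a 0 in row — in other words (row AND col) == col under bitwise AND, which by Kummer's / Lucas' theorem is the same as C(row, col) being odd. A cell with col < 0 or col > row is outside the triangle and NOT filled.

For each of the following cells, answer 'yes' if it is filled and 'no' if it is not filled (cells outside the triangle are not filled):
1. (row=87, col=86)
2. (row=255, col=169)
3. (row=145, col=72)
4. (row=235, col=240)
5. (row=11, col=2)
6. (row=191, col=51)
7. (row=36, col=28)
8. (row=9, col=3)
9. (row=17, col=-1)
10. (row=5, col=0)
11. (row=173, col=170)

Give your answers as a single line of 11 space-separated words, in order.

(87,86): row=0b1010111, col=0b1010110, row AND col = 0b1010110 = 86; 86 == 86 -> filled
(255,169): row=0b11111111, col=0b10101001, row AND col = 0b10101001 = 169; 169 == 169 -> filled
(145,72): row=0b10010001, col=0b1001000, row AND col = 0b0 = 0; 0 != 72 -> empty
(235,240): col outside [0, 235] -> not filled
(11,2): row=0b1011, col=0b10, row AND col = 0b10 = 2; 2 == 2 -> filled
(191,51): row=0b10111111, col=0b110011, row AND col = 0b110011 = 51; 51 == 51 -> filled
(36,28): row=0b100100, col=0b11100, row AND col = 0b100 = 4; 4 != 28 -> empty
(9,3): row=0b1001, col=0b11, row AND col = 0b1 = 1; 1 != 3 -> empty
(17,-1): col outside [0, 17] -> not filled
(5,0): row=0b101, col=0b0, row AND col = 0b0 = 0; 0 == 0 -> filled
(173,170): row=0b10101101, col=0b10101010, row AND col = 0b10101000 = 168; 168 != 170 -> empty

Answer: yes yes no no yes yes no no no yes no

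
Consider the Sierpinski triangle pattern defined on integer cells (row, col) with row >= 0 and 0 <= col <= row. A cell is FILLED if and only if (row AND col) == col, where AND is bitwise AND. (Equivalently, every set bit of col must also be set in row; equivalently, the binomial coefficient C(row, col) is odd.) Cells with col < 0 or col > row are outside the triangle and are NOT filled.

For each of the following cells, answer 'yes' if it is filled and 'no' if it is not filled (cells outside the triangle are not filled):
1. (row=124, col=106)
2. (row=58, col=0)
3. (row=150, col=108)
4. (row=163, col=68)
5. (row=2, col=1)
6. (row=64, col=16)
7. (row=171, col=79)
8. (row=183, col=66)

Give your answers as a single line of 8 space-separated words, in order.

(124,106): row=0b1111100, col=0b1101010, row AND col = 0b1101000 = 104; 104 != 106 -> empty
(58,0): row=0b111010, col=0b0, row AND col = 0b0 = 0; 0 == 0 -> filled
(150,108): row=0b10010110, col=0b1101100, row AND col = 0b100 = 4; 4 != 108 -> empty
(163,68): row=0b10100011, col=0b1000100, row AND col = 0b0 = 0; 0 != 68 -> empty
(2,1): row=0b10, col=0b1, row AND col = 0b0 = 0; 0 != 1 -> empty
(64,16): row=0b1000000, col=0b10000, row AND col = 0b0 = 0; 0 != 16 -> empty
(171,79): row=0b10101011, col=0b1001111, row AND col = 0b1011 = 11; 11 != 79 -> empty
(183,66): row=0b10110111, col=0b1000010, row AND col = 0b10 = 2; 2 != 66 -> empty

Answer: no yes no no no no no no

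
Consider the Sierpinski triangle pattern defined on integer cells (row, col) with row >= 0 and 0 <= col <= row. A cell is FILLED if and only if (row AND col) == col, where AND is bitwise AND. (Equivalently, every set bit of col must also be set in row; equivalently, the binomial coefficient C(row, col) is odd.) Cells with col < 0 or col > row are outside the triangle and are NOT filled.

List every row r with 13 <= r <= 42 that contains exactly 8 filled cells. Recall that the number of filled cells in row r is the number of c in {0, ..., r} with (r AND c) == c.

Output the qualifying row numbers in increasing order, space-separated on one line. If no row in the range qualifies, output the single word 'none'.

Row r has 2^popcount(r) filled cells, so we need popcount(r) = log2(8) = 3.
Scan r = 13..42 and keep those with exactly 3 one-bits:
r=13=1101 popcount=3 -> KEEP
r=14=1110 popcount=3 -> KEEP
r=15=1111 popcount=4 -> skip
r=16=10000 popcount=1 -> skip
r=17=10001 popcount=2 -> skip
r=18=10010 popcount=2 -> skip
r=19=10011 popcount=3 -> KEEP
r=20=10100 popcount=2 -> skip
r=21=10101 popcount=3 -> KEEP
r=22=10110 popcount=3 -> KEEP
r=23=10111 popcount=4 -> skip
r=24=11000 popcount=2 -> skip
r=25=11001 popcount=3 -> KEEP
r=26=11010 popcount=3 -> KEEP
r=27=11011 popcount=4 -> skip
r=28=11100 popcount=3 -> KEEP
r=29=11101 popcount=4 -> skip
r=30=11110 popcount=4 -> skip
r=31=11111 popcount=5 -> skip
r=32=100000 popcount=1 -> skip
r=33=100001 popcount=2 -> skip
r=34=100010 popcount=2 -> skip
r=35=100011 popcount=3 -> KEEP
r=36=100100 popcount=2 -> skip
r=37=100101 popcount=3 -> KEEP
r=38=100110 popcount=3 -> KEEP
r=39=100111 popcount=4 -> skip
r=40=101000 popcount=2 -> skip
r=41=101001 popcount=3 -> KEEP
r=42=101010 popcount=3 -> KEEP
Kept rows: 13 14 19 21 22 25 26 28 35 37 38 41 42

Answer: 13 14 19 21 22 25 26 28 35 37 38 41 42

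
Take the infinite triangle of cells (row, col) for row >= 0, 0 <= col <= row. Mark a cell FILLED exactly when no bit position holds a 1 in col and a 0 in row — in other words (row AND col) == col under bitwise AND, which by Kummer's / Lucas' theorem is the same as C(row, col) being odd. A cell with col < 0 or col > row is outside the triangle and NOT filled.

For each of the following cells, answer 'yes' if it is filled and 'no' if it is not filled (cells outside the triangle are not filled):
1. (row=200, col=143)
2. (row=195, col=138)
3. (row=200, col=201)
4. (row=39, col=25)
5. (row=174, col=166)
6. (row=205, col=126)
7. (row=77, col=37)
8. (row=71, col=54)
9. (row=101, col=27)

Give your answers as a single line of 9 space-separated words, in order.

(200,143): row=0b11001000, col=0b10001111, row AND col = 0b10001000 = 136; 136 != 143 -> empty
(195,138): row=0b11000011, col=0b10001010, row AND col = 0b10000010 = 130; 130 != 138 -> empty
(200,201): col outside [0, 200] -> not filled
(39,25): row=0b100111, col=0b11001, row AND col = 0b1 = 1; 1 != 25 -> empty
(174,166): row=0b10101110, col=0b10100110, row AND col = 0b10100110 = 166; 166 == 166 -> filled
(205,126): row=0b11001101, col=0b1111110, row AND col = 0b1001100 = 76; 76 != 126 -> empty
(77,37): row=0b1001101, col=0b100101, row AND col = 0b101 = 5; 5 != 37 -> empty
(71,54): row=0b1000111, col=0b110110, row AND col = 0b110 = 6; 6 != 54 -> empty
(101,27): row=0b1100101, col=0b11011, row AND col = 0b1 = 1; 1 != 27 -> empty

Answer: no no no no yes no no no no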